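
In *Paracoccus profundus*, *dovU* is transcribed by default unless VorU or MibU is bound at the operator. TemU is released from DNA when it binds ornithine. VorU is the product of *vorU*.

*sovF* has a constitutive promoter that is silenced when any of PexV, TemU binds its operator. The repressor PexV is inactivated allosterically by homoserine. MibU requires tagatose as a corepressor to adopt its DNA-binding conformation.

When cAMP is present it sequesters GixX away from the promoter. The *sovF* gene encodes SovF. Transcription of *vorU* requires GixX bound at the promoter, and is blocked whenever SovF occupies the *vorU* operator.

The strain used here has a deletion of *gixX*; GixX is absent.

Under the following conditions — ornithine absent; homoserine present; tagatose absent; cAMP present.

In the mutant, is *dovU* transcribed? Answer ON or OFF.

ON

GixX is non-functional in this strain, so it has no effect.
Homoserine is present, so PexV is inactive.
Ornithine is absent, so TemU is active.
With repressor TemU bound, *sovF* is not transcribed.
So SovF is not produced.
Required activator GixX is absent, so *vorU* is not transcribed.
So VorU is not produced.
Tagatose is absent, so MibU is inactive.
With no repressor bound, *dovU* is transcribed.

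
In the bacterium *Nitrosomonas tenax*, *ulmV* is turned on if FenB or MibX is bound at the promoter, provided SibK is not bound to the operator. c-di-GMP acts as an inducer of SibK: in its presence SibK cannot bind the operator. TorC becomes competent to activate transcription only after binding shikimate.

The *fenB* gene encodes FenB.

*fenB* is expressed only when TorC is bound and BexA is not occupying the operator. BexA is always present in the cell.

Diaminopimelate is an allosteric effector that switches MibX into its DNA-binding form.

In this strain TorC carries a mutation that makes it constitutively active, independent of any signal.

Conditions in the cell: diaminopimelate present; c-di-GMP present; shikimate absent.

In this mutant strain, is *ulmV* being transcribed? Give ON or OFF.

BexA is produced constitutively and is active.
TorC is constitutively active in this strain.
With repressor BexA bound, *fenB* is not transcribed.
So FenB is not produced.
c-di-GMP is present, so SibK is inactive.
Diaminopimelate is present, so MibX is active.
Activator MibX is present, so *ulmV* is transcribed.

ON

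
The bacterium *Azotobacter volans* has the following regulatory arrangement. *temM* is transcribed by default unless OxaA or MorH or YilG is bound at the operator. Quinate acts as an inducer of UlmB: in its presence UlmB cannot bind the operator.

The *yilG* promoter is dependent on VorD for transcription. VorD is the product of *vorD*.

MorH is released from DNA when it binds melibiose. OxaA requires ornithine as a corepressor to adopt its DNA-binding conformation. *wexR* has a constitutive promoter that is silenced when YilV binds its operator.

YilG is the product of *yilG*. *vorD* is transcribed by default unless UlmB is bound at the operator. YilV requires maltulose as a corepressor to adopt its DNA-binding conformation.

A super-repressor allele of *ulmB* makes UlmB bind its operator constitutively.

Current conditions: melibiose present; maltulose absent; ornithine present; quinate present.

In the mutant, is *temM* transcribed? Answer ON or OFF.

Ornithine is present, so OxaA is active.
Melibiose is present, so MorH is inactive.
UlmB is constitutively active in this strain.
With repressor UlmB bound, *vorD* is not transcribed.
So VorD is not produced.
Required activator VorD is absent, so *yilG* is not transcribed.
So YilG is not produced.
With repressor OxaA bound, *temM* is not transcribed.

OFF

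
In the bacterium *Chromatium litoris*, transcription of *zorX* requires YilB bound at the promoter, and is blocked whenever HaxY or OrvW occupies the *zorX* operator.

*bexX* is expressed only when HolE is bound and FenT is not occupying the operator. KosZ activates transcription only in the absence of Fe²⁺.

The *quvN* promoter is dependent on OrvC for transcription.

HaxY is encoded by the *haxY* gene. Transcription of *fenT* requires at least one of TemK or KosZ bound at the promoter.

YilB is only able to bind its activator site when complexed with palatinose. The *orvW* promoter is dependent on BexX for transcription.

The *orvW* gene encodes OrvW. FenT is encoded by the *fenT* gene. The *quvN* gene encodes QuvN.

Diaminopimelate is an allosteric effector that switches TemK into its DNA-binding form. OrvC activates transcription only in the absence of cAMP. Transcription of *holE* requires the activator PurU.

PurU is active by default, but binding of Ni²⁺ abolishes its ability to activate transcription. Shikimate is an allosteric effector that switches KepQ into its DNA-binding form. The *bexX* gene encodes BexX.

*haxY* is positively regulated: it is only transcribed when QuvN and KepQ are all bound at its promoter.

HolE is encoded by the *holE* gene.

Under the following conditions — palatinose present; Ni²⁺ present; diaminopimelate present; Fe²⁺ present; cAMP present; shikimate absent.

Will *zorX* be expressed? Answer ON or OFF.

Palatinose is present, so YilB is active.
cAMP is present, so OrvC is inactive.
Required activator OrvC is absent, so *quvN* is not transcribed.
So QuvN is not produced.
Shikimate is absent, so KepQ is inactive.
Required activator QuvN is absent, so *haxY* is not transcribed.
So HaxY is not produced.
Diaminopimelate is present, so TemK is active.
Fe²⁺ is present, so KosZ is inactive.
Activator TemK is present, so *fenT* is transcribed.
So FenT is produced and active.
Ni²⁺ is present, so PurU is inactive.
Required activator PurU is absent, so *holE* is not transcribed.
So HolE is not produced.
With repressor FenT bound, *bexX* is not transcribed.
So BexX is not produced.
Required activator BexX is absent, so *orvW* is not transcribed.
So OrvW is not produced.
No repressor is bound and YilB is active, so *zorX* is transcribed.

ON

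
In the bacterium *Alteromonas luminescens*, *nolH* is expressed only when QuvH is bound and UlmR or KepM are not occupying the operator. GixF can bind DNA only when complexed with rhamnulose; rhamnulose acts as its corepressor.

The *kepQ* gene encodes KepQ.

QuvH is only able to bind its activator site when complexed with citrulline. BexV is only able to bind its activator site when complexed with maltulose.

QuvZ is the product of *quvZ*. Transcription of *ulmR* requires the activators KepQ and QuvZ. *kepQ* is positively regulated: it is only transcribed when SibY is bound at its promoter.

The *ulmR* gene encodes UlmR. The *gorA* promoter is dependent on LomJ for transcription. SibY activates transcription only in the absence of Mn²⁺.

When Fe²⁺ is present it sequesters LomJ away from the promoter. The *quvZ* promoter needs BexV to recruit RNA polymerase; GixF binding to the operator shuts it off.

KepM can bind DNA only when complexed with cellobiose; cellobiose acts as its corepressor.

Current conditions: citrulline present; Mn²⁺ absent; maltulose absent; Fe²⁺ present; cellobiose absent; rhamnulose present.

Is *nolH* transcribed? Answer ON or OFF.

Mn²⁺ is absent, so SibY is active.
No repressor is bound and SibY is active, so *kepQ* is transcribed.
So KepQ is produced and active.
Maltulose is absent, so BexV is inactive.
Rhamnulose is present, so GixF is active.
With repressor GixF bound, *quvZ* is not transcribed.
So QuvZ is not produced.
Required activator QuvZ is absent, so *ulmR* is not transcribed.
So UlmR is not produced.
Cellobiose is absent, so KepM is inactive.
Citrulline is present, so QuvH is active.
No repressor is bound and QuvH is active, so *nolH* is transcribed.

ON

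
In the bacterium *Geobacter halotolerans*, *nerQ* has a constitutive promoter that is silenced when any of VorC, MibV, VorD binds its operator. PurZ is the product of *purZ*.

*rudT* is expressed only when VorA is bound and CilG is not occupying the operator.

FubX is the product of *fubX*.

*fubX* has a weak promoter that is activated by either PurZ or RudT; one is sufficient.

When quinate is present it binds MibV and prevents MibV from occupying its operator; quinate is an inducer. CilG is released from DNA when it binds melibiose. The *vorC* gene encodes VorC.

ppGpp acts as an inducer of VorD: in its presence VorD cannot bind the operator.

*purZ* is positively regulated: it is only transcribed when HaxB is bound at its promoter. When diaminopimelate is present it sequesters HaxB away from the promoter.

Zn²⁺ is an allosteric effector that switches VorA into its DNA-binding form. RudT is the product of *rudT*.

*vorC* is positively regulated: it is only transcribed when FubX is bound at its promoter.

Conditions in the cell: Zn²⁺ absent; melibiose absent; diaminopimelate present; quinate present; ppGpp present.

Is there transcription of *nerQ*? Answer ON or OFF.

Diaminopimelate is present, so HaxB is inactive.
Required activator HaxB is absent, so *purZ* is not transcribed.
So PurZ is not produced.
Zn²⁺ is absent, so VorA is inactive.
Melibiose is absent, so CilG is active.
With repressor CilG bound, *rudT* is not transcribed.
So RudT is not produced.
No activator is available at the *fubX* promoter, so *fubX* is not transcribed.
So FubX is not produced.
Required activator FubX is absent, so *vorC* is not transcribed.
So VorC is not produced.
Quinate is present, so MibV is inactive.
ppGpp is present, so VorD is inactive.
With no repressor bound, *nerQ* is transcribed.

ON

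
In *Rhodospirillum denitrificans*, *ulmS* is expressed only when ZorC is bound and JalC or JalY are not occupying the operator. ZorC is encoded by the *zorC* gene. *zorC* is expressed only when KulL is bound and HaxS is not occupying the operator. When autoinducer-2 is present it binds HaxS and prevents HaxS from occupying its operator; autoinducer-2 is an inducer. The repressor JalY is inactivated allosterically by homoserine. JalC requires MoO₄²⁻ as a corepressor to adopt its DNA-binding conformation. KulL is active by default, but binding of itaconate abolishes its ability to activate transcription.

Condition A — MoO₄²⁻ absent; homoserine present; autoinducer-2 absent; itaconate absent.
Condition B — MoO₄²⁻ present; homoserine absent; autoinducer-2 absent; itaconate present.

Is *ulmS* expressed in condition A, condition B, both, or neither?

neither

Condition A:
MoO₄²⁻ is absent, so JalC is inactive.
Homoserine is present, so JalY is inactive.
Autoinducer-2 is absent, so HaxS is active.
Itaconate is absent, so KulL is active.
With repressor HaxS bound, *zorC* is not transcribed.
So ZorC is not produced.
Required activator ZorC is absent, so *ulmS* is not transcribed.
→ *ulmS* is OFF in A.
Condition B:
MoO₄²⁻ is present, so JalC is active.
Homoserine is absent, so JalY is active.
Autoinducer-2 is absent, so HaxS is active.
Itaconate is present, so KulL is inactive.
With repressor HaxS bound, *zorC* is not transcribed.
So ZorC is not produced.
With repressor JalC bound, *ulmS* is not transcribed.
→ *ulmS* is OFF in B.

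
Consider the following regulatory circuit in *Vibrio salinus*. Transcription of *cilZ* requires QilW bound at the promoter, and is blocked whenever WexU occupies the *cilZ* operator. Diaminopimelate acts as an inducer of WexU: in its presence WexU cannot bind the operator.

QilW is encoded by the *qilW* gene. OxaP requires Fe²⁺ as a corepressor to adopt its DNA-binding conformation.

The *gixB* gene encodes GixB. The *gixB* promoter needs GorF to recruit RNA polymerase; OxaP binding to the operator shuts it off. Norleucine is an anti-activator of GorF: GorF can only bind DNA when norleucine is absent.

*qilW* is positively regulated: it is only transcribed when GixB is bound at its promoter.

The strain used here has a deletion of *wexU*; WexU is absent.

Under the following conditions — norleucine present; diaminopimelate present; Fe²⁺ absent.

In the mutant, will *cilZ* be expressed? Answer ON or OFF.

OFF

WexU is non-functional in this strain, so it has no effect.
Norleucine is present, so GorF is inactive.
Fe²⁺ is absent, so OxaP is inactive.
Required activator GorF is absent, so *gixB* is not transcribed.
So GixB is not produced.
Required activator GixB is absent, so *qilW* is not transcribed.
So QilW is not produced.
Required activator QilW is absent, so *cilZ* is not transcribed.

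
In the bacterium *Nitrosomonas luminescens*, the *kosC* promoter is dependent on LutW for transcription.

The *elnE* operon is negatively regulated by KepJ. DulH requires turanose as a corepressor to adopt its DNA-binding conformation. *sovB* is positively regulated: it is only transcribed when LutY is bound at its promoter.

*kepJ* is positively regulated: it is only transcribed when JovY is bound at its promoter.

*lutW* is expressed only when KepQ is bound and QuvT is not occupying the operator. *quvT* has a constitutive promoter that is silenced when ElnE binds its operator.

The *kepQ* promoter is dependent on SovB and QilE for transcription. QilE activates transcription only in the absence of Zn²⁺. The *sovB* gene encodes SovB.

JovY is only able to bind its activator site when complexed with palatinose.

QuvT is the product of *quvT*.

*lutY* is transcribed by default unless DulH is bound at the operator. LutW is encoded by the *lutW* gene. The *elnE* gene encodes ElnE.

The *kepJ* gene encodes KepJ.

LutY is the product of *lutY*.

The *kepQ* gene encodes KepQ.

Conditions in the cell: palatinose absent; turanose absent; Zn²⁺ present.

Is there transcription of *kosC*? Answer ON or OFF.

OFF

Turanose is absent, so DulH is inactive.
With no repressor bound, *lutY* is transcribed.
So LutY is produced and active.
No repressor is bound and LutY is active, so *sovB* is transcribed.
So SovB is produced and active.
Zn²⁺ is present, so QilE is inactive.
Required activator QilE is absent, so *kepQ* is not transcribed.
So KepQ is not produced.
Palatinose is absent, so JovY is inactive.
Required activator JovY is absent, so *kepJ* is not transcribed.
So KepJ is not produced.
With no repressor bound, *elnE* is transcribed.
So ElnE is produced and active.
With repressor ElnE bound, *quvT* is not transcribed.
So QuvT is not produced.
Required activator KepQ is absent, so *lutW* is not transcribed.
So LutW is not produced.
Required activator LutW is absent, so *kosC* is not transcribed.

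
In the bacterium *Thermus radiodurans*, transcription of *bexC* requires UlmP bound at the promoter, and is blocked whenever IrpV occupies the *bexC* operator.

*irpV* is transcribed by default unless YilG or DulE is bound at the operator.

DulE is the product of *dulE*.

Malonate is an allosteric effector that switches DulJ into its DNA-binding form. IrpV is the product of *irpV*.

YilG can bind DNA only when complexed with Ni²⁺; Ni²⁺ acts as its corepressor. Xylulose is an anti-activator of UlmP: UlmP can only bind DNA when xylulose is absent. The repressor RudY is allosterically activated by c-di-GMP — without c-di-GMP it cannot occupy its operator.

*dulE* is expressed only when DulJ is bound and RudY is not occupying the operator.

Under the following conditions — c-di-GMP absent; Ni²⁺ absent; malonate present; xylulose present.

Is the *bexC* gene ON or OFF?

OFF

Ni²⁺ is absent, so YilG is inactive.
Malonate is present, so DulJ is active.
c-di-GMP is absent, so RudY is inactive.
No repressor is bound and DulJ is active, so *dulE* is transcribed.
So DulE is produced and active.
With repressor DulE bound, *irpV* is not transcribed.
So IrpV is not produced.
Xylulose is present, so UlmP is inactive.
Required activator UlmP is absent, so *bexC* is not transcribed.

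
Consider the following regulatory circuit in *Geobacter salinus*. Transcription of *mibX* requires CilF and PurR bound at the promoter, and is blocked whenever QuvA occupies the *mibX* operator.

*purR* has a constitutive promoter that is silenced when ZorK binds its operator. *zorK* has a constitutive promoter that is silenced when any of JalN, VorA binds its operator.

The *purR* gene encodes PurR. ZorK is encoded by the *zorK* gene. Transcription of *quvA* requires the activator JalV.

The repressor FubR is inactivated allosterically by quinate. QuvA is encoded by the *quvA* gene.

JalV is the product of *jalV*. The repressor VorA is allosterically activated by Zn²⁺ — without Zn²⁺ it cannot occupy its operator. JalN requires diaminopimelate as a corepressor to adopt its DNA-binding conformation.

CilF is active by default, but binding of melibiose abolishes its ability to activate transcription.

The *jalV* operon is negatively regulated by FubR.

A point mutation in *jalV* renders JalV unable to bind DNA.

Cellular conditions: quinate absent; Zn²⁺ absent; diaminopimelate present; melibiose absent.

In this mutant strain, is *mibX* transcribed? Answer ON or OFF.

ON

JalV is non-functional in this strain, so it has no effect.
Required activator JalV is absent, so *quvA* is not transcribed.
So QuvA is not produced.
Melibiose is absent, so CilF is active.
Diaminopimelate is present, so JalN is active.
Zn²⁺ is absent, so VorA is inactive.
With repressor JalN bound, *zorK* is not transcribed.
So ZorK is not produced.
With no repressor bound, *purR* is transcribed.
So PurR is produced and active.
No repressor is bound and CilF and PurR are active, so *mibX* is transcribed.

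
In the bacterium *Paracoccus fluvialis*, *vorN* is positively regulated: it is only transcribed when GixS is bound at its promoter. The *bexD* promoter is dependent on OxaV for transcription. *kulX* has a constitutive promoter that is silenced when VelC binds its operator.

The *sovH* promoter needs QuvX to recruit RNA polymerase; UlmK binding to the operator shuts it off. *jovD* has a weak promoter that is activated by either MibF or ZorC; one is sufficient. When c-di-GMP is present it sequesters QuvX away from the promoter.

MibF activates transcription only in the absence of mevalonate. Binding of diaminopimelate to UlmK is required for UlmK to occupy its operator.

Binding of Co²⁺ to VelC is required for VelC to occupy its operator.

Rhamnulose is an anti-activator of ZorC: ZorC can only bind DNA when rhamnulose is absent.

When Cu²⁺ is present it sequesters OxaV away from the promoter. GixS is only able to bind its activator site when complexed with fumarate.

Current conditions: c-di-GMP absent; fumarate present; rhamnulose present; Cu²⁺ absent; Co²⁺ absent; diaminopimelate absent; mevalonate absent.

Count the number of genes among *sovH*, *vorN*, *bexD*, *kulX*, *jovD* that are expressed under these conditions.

5

Diaminopimelate is absent, so UlmK is inactive.
c-di-GMP is absent, so QuvX is active.
No repressor is bound and QuvX is active, so *sovH* is transcribed.
→ *sovH* is ON.
Fumarate is present, so GixS is active.
No repressor is bound and GixS is active, so *vorN* is transcribed.
→ *vorN* is ON.
Cu²⁺ is absent, so OxaV is active.
No repressor is bound and OxaV is active, so *bexD* is transcribed.
→ *bexD* is ON.
Co²⁺ is absent, so VelC is inactive.
With no repressor bound, *kulX* is transcribed.
→ *kulX* is ON.
Mevalonate is absent, so MibF is active.
Rhamnulose is present, so ZorC is inactive.
Activator MibF is present, so *jovD* is transcribed.
→ *jovD* is ON.
5 of the 5 genes are transcribed.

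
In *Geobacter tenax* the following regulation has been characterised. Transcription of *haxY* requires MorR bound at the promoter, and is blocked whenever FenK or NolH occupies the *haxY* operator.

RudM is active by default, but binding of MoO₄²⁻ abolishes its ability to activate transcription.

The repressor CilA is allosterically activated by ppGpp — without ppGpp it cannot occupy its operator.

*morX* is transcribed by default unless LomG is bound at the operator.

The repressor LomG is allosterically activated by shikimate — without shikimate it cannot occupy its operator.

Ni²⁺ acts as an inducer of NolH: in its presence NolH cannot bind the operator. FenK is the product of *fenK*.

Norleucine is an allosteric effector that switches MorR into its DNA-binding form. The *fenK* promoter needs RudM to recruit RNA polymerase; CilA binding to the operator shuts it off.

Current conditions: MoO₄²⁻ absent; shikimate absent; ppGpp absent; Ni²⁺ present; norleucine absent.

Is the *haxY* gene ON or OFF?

MoO₄²⁻ is absent, so RudM is active.
ppGpp is absent, so CilA is inactive.
No repressor is bound and RudM is active, so *fenK* is transcribed.
So FenK is produced and active.
Ni²⁺ is present, so NolH is inactive.
Norleucine is absent, so MorR is inactive.
With repressor FenK bound, *haxY* is not transcribed.

OFF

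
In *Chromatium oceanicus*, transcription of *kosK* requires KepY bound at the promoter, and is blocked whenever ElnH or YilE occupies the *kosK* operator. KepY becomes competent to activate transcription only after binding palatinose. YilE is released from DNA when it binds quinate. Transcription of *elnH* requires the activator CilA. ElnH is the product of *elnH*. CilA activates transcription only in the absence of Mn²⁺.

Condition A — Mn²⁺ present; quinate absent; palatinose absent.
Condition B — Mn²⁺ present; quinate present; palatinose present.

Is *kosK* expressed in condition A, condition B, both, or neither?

B only

Condition A:
Mn²⁺ is present, so CilA is inactive.
Required activator CilA is absent, so *elnH* is not transcribed.
So ElnH is not produced.
Quinate is absent, so YilE is active.
Palatinose is absent, so KepY is inactive.
With repressor YilE bound, *kosK* is not transcribed.
→ *kosK* is OFF in A.
Condition B:
Mn²⁺ is present, so CilA is inactive.
Required activator CilA is absent, so *elnH* is not transcribed.
So ElnH is not produced.
Quinate is present, so YilE is inactive.
Palatinose is present, so KepY is active.
No repressor is bound and KepY is active, so *kosK* is transcribed.
→ *kosK* is ON in B.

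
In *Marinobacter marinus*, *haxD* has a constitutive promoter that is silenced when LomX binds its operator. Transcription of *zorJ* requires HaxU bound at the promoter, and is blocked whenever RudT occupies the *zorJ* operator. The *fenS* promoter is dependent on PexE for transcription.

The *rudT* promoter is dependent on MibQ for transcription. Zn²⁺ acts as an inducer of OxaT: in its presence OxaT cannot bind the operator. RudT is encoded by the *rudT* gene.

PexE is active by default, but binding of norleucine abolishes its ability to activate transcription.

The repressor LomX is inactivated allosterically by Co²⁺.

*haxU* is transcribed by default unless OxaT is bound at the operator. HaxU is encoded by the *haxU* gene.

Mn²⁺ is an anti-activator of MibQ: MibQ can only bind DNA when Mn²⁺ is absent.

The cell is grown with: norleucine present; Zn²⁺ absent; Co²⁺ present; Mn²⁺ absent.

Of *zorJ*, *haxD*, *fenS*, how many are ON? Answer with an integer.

1

Zn²⁺ is absent, so OxaT is active.
With repressor OxaT bound, *haxU* is not transcribed.
So HaxU is not produced.
Mn²⁺ is absent, so MibQ is active.
No repressor is bound and MibQ is active, so *rudT* is transcribed.
So RudT is produced and active.
With repressor RudT bound, *zorJ* is not transcribed.
→ *zorJ* is OFF.
Co²⁺ is present, so LomX is inactive.
With no repressor bound, *haxD* is transcribed.
→ *haxD* is ON.
Norleucine is present, so PexE is inactive.
Required activator PexE is absent, so *fenS* is not transcribed.
→ *fenS* is OFF.
1 of the 3 genes is transcribed.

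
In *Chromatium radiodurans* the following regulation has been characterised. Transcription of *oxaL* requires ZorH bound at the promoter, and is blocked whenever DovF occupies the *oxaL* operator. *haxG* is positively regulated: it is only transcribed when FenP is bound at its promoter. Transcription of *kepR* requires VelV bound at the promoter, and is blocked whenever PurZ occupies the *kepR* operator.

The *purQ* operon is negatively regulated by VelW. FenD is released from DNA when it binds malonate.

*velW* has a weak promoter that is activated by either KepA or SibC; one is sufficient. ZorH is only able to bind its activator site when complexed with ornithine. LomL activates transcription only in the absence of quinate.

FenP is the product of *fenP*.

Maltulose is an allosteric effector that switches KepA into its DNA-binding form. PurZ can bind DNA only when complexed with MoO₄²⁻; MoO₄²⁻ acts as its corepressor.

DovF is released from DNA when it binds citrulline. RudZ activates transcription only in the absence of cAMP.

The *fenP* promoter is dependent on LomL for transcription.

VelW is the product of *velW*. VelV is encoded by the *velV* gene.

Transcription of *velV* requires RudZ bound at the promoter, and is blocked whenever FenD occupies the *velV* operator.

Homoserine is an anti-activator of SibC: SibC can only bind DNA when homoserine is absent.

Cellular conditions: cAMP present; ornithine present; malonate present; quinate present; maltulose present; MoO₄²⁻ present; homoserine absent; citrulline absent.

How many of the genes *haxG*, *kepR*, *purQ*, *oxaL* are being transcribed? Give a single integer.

Quinate is present, so LomL is inactive.
Required activator LomL is absent, so *fenP* is not transcribed.
So FenP is not produced.
Required activator FenP is absent, so *haxG* is not transcribed.
→ *haxG* is OFF.
MoO₄²⁻ is present, so PurZ is active.
cAMP is present, so RudZ is inactive.
Malonate is present, so FenD is inactive.
Required activator RudZ is absent, so *velV* is not transcribed.
So VelV is not produced.
With repressor PurZ bound, *kepR* is not transcribed.
→ *kepR* is OFF.
Maltulose is present, so KepA is active.
Homoserine is absent, so SibC is active.
Activator KepA is present, so *velW* is transcribed.
So VelW is produced and active.
With repressor VelW bound, *purQ* is not transcribed.
→ *purQ* is OFF.
Ornithine is present, so ZorH is active.
Citrulline is absent, so DovF is active.
With repressor DovF bound, *oxaL* is not transcribed.
→ *oxaL* is OFF.
0 of the 4 genes are transcribed.

0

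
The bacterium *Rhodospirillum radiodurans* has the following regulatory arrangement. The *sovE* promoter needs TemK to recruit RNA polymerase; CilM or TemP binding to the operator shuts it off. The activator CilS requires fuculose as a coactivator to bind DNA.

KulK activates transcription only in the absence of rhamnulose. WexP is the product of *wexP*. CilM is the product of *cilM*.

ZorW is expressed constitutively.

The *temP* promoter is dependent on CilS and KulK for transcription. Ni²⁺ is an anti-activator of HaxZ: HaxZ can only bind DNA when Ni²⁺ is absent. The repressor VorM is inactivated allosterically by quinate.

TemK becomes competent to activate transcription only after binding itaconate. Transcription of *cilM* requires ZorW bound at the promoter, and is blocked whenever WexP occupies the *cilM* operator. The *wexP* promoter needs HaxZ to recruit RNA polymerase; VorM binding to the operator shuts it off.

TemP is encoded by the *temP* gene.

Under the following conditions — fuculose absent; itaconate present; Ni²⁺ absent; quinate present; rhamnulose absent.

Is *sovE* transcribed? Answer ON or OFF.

ON

Ni²⁺ is absent, so HaxZ is active.
Quinate is present, so VorM is inactive.
No repressor is bound and HaxZ is active, so *wexP* is transcribed.
So WexP is produced and active.
ZorW is produced constitutively and is active.
With repressor WexP bound, *cilM* is not transcribed.
So CilM is not produced.
Fuculose is absent, so CilS is inactive.
Rhamnulose is absent, so KulK is active.
Required activator CilS is absent, so *temP* is not transcribed.
So TemP is not produced.
Itaconate is present, so TemK is active.
No repressor is bound and TemK is active, so *sovE* is transcribed.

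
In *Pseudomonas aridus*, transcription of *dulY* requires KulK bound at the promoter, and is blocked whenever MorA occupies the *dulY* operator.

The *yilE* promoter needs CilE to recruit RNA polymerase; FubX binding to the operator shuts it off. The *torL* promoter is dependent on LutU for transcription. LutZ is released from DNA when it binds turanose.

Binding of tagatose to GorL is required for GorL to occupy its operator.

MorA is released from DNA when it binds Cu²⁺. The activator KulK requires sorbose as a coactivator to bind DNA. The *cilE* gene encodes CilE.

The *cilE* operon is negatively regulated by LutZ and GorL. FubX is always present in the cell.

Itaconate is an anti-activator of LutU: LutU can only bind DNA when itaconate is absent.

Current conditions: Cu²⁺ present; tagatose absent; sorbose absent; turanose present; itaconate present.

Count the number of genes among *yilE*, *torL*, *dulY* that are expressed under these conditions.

0

FubX is produced constitutively and is active.
Turanose is present, so LutZ is inactive.
Tagatose is absent, so GorL is inactive.
With no repressor bound, *cilE* is transcribed.
So CilE is produced and active.
With repressor FubX bound, *yilE* is not transcribed.
→ *yilE* is OFF.
Itaconate is present, so LutU is inactive.
Required activator LutU is absent, so *torL* is not transcribed.
→ *torL* is OFF.
Sorbose is absent, so KulK is inactive.
Cu²⁺ is present, so MorA is inactive.
Required activator KulK is absent, so *dulY* is not transcribed.
→ *dulY* is OFF.
0 of the 3 genes are transcribed.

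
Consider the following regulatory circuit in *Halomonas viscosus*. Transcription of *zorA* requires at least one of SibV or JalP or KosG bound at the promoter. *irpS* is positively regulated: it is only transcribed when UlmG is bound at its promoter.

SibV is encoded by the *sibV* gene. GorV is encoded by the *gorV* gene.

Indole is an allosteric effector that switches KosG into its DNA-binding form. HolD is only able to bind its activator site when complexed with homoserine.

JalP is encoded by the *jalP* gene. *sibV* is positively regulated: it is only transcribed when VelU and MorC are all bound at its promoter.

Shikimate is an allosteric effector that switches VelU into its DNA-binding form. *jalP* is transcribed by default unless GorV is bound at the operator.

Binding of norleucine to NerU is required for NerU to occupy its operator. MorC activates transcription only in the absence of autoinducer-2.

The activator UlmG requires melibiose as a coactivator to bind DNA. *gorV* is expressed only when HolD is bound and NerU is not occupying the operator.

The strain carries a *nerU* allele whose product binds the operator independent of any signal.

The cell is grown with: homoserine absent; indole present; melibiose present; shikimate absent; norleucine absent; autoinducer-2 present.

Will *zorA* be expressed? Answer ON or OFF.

ON

Shikimate is absent, so VelU is inactive.
Autoinducer-2 is present, so MorC is inactive.
Required activator VelU is absent, so *sibV* is not transcribed.
So SibV is not produced.
NerU is constitutively active in this strain.
Homoserine is absent, so HolD is inactive.
With repressor NerU bound, *gorV* is not transcribed.
So GorV is not produced.
With no repressor bound, *jalP* is transcribed.
So JalP is produced and active.
Indole is present, so KosG is active.
Activator JalP is present, so *zorA* is transcribed.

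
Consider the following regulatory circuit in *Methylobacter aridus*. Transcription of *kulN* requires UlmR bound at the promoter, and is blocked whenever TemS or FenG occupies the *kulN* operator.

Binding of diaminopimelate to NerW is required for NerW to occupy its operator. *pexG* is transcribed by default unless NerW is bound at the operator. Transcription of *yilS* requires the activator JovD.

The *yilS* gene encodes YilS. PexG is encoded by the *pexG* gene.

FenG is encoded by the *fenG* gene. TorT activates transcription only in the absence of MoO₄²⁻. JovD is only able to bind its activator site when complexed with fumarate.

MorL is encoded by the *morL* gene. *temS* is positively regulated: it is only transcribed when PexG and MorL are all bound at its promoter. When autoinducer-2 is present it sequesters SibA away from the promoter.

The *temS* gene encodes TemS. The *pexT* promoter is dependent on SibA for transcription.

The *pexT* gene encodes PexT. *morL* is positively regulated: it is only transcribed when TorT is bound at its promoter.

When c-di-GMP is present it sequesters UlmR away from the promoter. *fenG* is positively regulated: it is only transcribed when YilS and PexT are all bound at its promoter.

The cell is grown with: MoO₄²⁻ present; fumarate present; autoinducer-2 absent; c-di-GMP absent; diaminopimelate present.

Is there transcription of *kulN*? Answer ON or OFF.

OFF

c-di-GMP is absent, so UlmR is active.
Diaminopimelate is present, so NerW is active.
With repressor NerW bound, *pexG* is not transcribed.
So PexG is not produced.
MoO₄²⁻ is present, so TorT is inactive.
Required activator TorT is absent, so *morL* is not transcribed.
So MorL is not produced.
Required activator PexG is absent, so *temS* is not transcribed.
So TemS is not produced.
Fumarate is present, so JovD is active.
No repressor is bound and JovD is active, so *yilS* is transcribed.
So YilS is produced and active.
Autoinducer-2 is absent, so SibA is active.
No repressor is bound and SibA is active, so *pexT* is transcribed.
So PexT is produced and active.
No repressor is bound and YilS and PexT are active, so *fenG* is transcribed.
So FenG is produced and active.
With repressor FenG bound, *kulN* is not transcribed.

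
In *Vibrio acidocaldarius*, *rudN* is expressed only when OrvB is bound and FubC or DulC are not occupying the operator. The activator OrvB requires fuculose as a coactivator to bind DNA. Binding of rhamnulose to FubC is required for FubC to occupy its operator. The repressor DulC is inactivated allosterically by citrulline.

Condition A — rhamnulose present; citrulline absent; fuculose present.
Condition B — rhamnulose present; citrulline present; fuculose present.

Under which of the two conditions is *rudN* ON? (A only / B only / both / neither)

Condition A:
Rhamnulose is present, so FubC is active.
Citrulline is absent, so DulC is active.
Fuculose is present, so OrvB is active.
With repressor FubC bound, *rudN* is not transcribed.
→ *rudN* is OFF in A.
Condition B:
Rhamnulose is present, so FubC is active.
Citrulline is present, so DulC is inactive.
Fuculose is present, so OrvB is active.
With repressor FubC bound, *rudN* is not transcribed.
→ *rudN* is OFF in B.

neither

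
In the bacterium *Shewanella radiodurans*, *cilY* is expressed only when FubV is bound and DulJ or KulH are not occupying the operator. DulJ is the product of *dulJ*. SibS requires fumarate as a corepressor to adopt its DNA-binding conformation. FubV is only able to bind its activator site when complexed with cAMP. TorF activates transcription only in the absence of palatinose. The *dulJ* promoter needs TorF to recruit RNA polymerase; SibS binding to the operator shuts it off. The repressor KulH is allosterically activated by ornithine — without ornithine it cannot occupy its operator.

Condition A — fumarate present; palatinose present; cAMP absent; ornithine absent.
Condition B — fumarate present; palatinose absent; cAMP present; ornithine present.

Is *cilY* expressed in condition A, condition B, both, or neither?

Condition A:
Fumarate is present, so SibS is active.
Palatinose is present, so TorF is inactive.
With repressor SibS bound, *dulJ* is not transcribed.
So DulJ is not produced.
cAMP is absent, so FubV is inactive.
Ornithine is absent, so KulH is inactive.
Required activator FubV is absent, so *cilY* is not transcribed.
→ *cilY* is OFF in A.
Condition B:
Fumarate is present, so SibS is active.
Palatinose is absent, so TorF is active.
With repressor SibS bound, *dulJ* is not transcribed.
So DulJ is not produced.
cAMP is present, so FubV is active.
Ornithine is present, so KulH is active.
With repressor KulH bound, *cilY* is not transcribed.
→ *cilY* is OFF in B.

neither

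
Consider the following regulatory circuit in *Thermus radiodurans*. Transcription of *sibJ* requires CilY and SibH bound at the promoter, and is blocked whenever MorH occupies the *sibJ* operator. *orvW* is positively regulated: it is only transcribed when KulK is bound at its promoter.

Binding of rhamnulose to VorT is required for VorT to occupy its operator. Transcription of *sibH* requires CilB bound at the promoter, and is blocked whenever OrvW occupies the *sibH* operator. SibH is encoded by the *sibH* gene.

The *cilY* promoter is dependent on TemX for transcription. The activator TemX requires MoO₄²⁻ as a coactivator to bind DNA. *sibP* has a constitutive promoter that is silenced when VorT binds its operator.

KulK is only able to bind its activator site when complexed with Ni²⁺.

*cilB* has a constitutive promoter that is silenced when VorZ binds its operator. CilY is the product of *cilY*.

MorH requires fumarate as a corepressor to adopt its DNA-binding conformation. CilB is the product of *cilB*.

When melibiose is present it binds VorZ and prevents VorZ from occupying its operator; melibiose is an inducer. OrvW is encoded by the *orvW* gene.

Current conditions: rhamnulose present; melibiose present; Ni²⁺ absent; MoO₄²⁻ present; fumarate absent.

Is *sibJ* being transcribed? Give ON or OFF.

MoO₄²⁻ is present, so TemX is active.
No repressor is bound and TemX is active, so *cilY* is transcribed.
So CilY is produced and active.
Fumarate is absent, so MorH is inactive.
Melibiose is present, so VorZ is inactive.
With no repressor bound, *cilB* is transcribed.
So CilB is produced and active.
Ni²⁺ is absent, so KulK is inactive.
Required activator KulK is absent, so *orvW* is not transcribed.
So OrvW is not produced.
No repressor is bound and CilB is active, so *sibH* is transcribed.
So SibH is produced and active.
No repressor is bound and CilY and SibH are active, so *sibJ* is transcribed.

ON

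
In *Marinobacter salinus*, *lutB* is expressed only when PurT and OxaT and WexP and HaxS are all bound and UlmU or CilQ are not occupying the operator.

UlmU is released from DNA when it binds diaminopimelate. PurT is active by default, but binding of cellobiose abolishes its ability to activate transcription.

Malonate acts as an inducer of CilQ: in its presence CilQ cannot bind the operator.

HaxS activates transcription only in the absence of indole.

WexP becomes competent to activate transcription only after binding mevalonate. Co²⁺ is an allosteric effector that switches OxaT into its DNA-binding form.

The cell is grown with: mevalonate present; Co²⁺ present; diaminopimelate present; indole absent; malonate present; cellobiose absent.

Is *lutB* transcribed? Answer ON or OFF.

ON

Cellobiose is absent, so PurT is active.
Diaminopimelate is present, so UlmU is inactive.
Co²⁺ is present, so OxaT is active.
Mevalonate is present, so WexP is active.
Indole is absent, so HaxS is active.
Malonate is present, so CilQ is inactive.
No repressor is bound and PurT and OxaT and WexP and HaxS are active, so *lutB* is transcribed.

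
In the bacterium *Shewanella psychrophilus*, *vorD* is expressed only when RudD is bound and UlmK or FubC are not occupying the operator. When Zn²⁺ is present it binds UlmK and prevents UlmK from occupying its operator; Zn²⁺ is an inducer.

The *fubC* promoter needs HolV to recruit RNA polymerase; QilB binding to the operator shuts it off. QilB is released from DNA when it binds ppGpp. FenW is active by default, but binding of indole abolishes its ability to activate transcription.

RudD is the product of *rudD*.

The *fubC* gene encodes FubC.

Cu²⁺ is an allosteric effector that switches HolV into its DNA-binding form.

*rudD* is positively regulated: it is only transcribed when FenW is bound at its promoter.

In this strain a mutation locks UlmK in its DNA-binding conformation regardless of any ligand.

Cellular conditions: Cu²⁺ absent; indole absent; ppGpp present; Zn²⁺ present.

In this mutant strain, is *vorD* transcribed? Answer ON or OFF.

Indole is absent, so FenW is active.
No repressor is bound and FenW is active, so *rudD* is transcribed.
So RudD is produced and active.
UlmK is constitutively active in this strain.
ppGpp is present, so QilB is inactive.
Cu²⁺ is absent, so HolV is inactive.
Required activator HolV is absent, so *fubC* is not transcribed.
So FubC is not produced.
With repressor UlmK bound, *vorD* is not transcribed.

OFF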